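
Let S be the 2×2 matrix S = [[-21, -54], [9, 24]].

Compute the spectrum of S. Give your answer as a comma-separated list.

det(S - μI) = (-21 - μ)(24 - μ) - (-54)·(9) = μ^2 - 3μ - 18.
This factors as (μ + 3)·(μ - 6) = 0.
Eigenvalues: -3, 6.

-3, 6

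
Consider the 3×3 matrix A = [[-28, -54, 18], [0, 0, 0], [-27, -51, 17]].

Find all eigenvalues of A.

Set up det(λI - A) = 0.
Expanding the 3×3 determinant: p(λ) = λ^3 + 11λ^2 + 10λ.
Rational-root test: λ = 0 gives p(0) = 0.
Factor out λ: p(λ) = λ·(λ^2 + 11λ + 10).
The quadratic factors as (λ + 10)·(λ + 1).
Eigenvalues: -10, -1, 0.

-10, -1, 0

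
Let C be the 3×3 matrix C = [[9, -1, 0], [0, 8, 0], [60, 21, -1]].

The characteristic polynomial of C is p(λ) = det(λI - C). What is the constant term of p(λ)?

72

p(λ) = λ^3 - 16λ^2 + 55λ + 72.
The constant term is 72.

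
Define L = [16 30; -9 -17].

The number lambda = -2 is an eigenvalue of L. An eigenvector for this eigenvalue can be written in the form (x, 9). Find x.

-15

We need (L + 2I)v = 0.
L + 2I = [[18, 30], [-9, -15]].
Row 1: (18)·x + (30)·9 = 0
Row 2: (-9)·x + (-15)·9 = 0
Solving gives x = -15.
Check: L·(-15, 9) = (30, -18) = -2·(-15, 9).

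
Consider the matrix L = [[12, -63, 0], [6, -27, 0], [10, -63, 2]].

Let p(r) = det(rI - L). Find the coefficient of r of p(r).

p(r) = r^3 + 13r^2 + 24r - 108.
The coefficient of r is 24.

24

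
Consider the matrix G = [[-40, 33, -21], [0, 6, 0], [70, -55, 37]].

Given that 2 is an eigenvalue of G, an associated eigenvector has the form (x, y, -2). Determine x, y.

We need (G - 2I)v = 0.
G - 2I = [[-42, 33, -21], [0, 4, 0], [70, -55, 35]].
Row 1: (-42)·x + (33)·y + (-21)·-2 = 0
Row 2: (0)·x + (4)·y + (0)·-2 = 0
Row 3: (70)·x + (-55)·y + (35)·-2 = 0
Solving gives x = 1, y = 0.
Check: G·(1, 0, -2) = (2, 0, -4) = 2·(1, 0, -2).

1, 0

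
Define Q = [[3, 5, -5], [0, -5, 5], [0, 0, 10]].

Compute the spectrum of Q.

Q is upper triangular, so its eigenvalues are the diagonal entries.
Diagonal: 3, -5, 10.

-5, 3, 10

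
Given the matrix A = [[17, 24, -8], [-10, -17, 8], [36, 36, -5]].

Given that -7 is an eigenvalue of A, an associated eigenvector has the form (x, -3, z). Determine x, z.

We need (A + 7I)v = 0.
A + 7I = [[24, 24, -8], [-10, -10, 8], [36, 36, 2]].
Row 1: (24)·x + (24)·-3 + (-8)·z = 0
Row 2: (-10)·x + (-10)·-3 + (8)·z = 0
Row 3: (36)·x + (36)·-3 + (2)·z = 0
Solving gives x = 3, z = 0.
Check: A·(3, -3, 0) = (-21, 21, 0) = -7·(3, -3, 0).

3, 0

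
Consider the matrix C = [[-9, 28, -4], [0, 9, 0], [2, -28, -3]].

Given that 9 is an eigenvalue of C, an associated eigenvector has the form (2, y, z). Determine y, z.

1, -2

We need (C - 9I)v = 0.
C - 9I = [[-18, 28, -4], [0, 0, 0], [2, -28, -12]].
Row 1: (-18)·2 + (28)·y + (-4)·z = 0
Row 2: (0)·2 + (0)·y + (0)·z = 0
Row 3: (2)·2 + (-28)·y + (-12)·z = 0
Solving gives y = 1, z = -2.
Check: C·(2, 1, -2) = (18, 9, -18) = 9·(2, 1, -2).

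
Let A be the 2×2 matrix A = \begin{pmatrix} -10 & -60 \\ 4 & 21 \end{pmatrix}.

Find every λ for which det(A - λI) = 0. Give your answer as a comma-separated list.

det(A - λI) = (-10 - λ)(21 - λ) - (-60)·(4) = λ^2 - 11λ + 30.
This factors as (λ - 5)·(λ - 6) = 0.
Eigenvalues: 5, 6.

5, 6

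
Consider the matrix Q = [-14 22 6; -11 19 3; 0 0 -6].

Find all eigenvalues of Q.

Set up det(λI - Q) = 0.
Cofactor expansion gives p(λ) = λ^3 + λ^2 - 54λ - 144.
Try λ = 8: p(8) = 0, so 8 is a root.
Factor out (λ - 8): p(λ) = (λ - 8)·(λ^2 + 9λ + 18).
The quadratic factors as (λ + 6)·(λ + 3).
Eigenvalues: -6, -3, 8.

-6, -3, 8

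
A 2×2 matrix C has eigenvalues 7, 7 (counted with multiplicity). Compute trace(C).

14

trace(C) is the sum of the eigenvalues: (7) + (7) = 14.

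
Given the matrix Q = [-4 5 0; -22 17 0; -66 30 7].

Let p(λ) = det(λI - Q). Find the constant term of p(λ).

-294

p(λ) = λ^3 - 20λ^2 + 133λ - 294.
The constant term is -294.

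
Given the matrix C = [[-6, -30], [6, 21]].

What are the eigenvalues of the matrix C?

6, 9

det(C - λI) = (-6 - λ)(21 - λ) - (-30)·(6) = λ^2 - 15λ + 54.
This factors as (λ - 6)·(λ - 9) = 0.
Eigenvalues: 6, 9.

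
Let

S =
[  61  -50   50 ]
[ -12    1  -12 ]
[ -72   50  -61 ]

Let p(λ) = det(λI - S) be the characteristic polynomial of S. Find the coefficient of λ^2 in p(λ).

-1

The coefficient of λ^2 of det(λI - S) is −trace(S).
trace(S) = (61) + (1) + (-61) = 1, so the coefficient is -1.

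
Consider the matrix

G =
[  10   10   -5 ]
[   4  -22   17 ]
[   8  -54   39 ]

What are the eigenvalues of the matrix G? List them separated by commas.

Set up det(tI - G) = 0.
Cofactor expansion gives p(t) = t^3 - 27t^2 + 230t - 600.
Try t = 5: p(5) = 0, so 5 is a root.
Factor out (t - 5): p(t) = (t - 5)·(t^2 - 22t + 120).
The quadratic factors as (t - 10)·(t - 12).
Eigenvalues: 5, 10, 12.

5, 10, 12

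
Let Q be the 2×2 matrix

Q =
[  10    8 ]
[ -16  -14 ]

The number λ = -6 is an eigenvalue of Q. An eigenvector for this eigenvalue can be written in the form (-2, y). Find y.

4

We need (Q + 6I)v = 0.
Q + 6I = [[16, 8], [-16, -8]].
Row 1: (16)·-2 + (8)·y = 0
Row 2: (-16)·-2 + (-8)·y = 0
Solving gives y = 4.
Check: Q·(-2, 4) = (12, -24) = -6·(-2, 4).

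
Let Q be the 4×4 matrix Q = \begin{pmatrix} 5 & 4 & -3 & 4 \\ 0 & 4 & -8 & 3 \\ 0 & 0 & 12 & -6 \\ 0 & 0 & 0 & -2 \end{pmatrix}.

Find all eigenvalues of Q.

-2, 4, 5, 12

Q is upper triangular, so its eigenvalues are the diagonal entries.
Diagonal: 5, 4, 12, -2.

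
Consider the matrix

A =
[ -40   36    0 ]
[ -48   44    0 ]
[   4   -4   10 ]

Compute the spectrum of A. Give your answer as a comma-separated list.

-4, 8, 10

Compute the characteristic polynomial p(λ) = det(λI - A).
Expanding along the first row, p(λ) = λ^3 - 14λ^2 + 8λ + 320.
Try λ = -4: p(-4) = 0, so -4 is a root.
Dividing by (λ + 4) leaves λ^2 - 18λ + 80.
The quadratic factors as (λ - 8)·(λ - 10).
Eigenvalues: -4, 8, 10.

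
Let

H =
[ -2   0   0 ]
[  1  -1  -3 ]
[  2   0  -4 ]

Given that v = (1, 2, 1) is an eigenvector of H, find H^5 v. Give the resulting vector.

First find the eigenvalue: Hv = (-2, -4, -2) = -2·(1, 2, 1), so λ = -2.
Then H^5 v = λ^5·v = (-2)^5·(1, 2, 1) = -32·(1, 2, 1) = (-32, -64, -32).

(-32, -64, -32)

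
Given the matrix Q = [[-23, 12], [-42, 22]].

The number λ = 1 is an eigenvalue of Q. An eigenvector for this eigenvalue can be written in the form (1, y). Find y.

We need (Q - 1I)v = 0.
Q - 1I = [[-24, 12], [-42, 21]].
Row 1: (-24)·1 + (12)·y = 0
Row 2: (-42)·1 + (21)·y = 0
Solving gives y = 2.
Check: Q·(1, 2) = (1, 2) = 1·(1, 2).

2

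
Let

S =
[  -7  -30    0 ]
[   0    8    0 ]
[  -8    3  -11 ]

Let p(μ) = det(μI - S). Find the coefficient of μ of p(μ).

p(μ) = μ^3 + 10μ^2 - 67μ - 616.
The coefficient of μ is -67.

-67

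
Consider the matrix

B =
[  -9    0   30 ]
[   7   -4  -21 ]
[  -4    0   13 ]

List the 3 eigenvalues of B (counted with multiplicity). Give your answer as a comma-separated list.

The characteristic polynomial is p(λ) = det(λI - B).
Expanding along the first row, p(λ) = λ^3 - 13λ + 12.
Since p(1) = 0, λ = 1 is a root.
Factor out (λ - 1): p(λ) = (λ - 1)·(λ^2 + λ - 12).
The quadratic factors as (λ + 4)·(λ - 3).
Eigenvalues: -4, 1, 3.

-4, 1, 3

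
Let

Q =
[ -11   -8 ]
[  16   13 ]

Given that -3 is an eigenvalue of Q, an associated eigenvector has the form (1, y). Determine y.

We need (Q + 3I)v = 0.
Q + 3I = [[-8, -8], [16, 16]].
Row 1: (-8)·1 + (-8)·y = 0
Row 2: (16)·1 + (16)·y = 0
Solving gives y = -1.
Check: Q·(1, -1) = (-3, 3) = -3·(1, -1).

-1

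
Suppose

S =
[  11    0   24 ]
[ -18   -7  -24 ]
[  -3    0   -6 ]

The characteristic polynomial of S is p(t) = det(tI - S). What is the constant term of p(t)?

p(t) = t^3 + 2t^2 - 29t + 42.
The constant term is 42.

42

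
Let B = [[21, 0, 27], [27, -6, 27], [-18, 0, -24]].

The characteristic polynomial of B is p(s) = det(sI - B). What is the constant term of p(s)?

p(s) = s^3 + 9s^2 - 108.
The constant term is -108.

-108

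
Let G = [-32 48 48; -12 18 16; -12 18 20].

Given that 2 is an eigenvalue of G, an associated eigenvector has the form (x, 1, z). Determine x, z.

0, -1

We need (G - 2I)v = 0.
G - 2I = [[-34, 48, 48], [-12, 16, 16], [-12, 18, 18]].
Row 1: (-34)·x + (48)·1 + (48)·z = 0
Row 2: (-12)·x + (16)·1 + (16)·z = 0
Row 3: (-12)·x + (18)·1 + (18)·z = 0
Solving gives x = 0, z = -1.
Check: G·(0, 1, -1) = (0, 2, -2) = 2·(0, 1, -1).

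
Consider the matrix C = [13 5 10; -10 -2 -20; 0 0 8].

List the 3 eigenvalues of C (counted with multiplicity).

The characteristic polynomial is p(μ) = det(μI - C).
Expanding the 3×3 determinant: p(μ) = μ^3 - 19μ^2 + 112μ - 192.
Since p(3) = 0, μ = 3 is a root.
Dividing by (μ - 3) leaves μ^2 - 16μ + 64.
The quadratic factor is (μ - 8)^2.
Eigenvalues: 3, 8, 8.

3, 8, 8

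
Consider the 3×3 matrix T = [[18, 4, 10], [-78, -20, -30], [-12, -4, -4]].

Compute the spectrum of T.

The characteristic polynomial is p(μ) = det(μI - T).
Expanding along the first row, p(μ) = μ^3 + 6μ^2 - 40μ - 192.
Since p(-8) = 0, μ = -8 is a root.
Factor out (μ + 8): p(μ) = (μ + 8)·(μ^2 - 2μ - 24).
The quadratic factors as (μ + 4)·(μ - 6).
Eigenvalues: -8, -4, 6.

-8, -4, 6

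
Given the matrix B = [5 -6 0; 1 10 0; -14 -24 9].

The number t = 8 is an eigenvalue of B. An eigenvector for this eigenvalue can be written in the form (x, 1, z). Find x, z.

We need (B - 8I)v = 0.
B - 8I = [[-3, -6, 0], [1, 2, 0], [-14, -24, 1]].
Row 1: (-3)·x + (-6)·1 + (0)·z = 0
Row 2: (1)·x + (2)·1 + (0)·z = 0
Row 3: (-14)·x + (-24)·1 + (1)·z = 0
Solving gives x = -2, z = -4.
Check: B·(-2, 1, -4) = (-16, 8, -32) = 8·(-2, 1, -4).

-2, -4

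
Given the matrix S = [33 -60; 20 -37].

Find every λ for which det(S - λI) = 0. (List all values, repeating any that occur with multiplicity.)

-7, 3

det(S - λI) = (33 - λ)(-37 - λ) - (-60)·(20) = λ^2 + 4λ - 21.
This factors as (λ + 7)·(λ - 3) = 0.
Eigenvalues: -7, 3.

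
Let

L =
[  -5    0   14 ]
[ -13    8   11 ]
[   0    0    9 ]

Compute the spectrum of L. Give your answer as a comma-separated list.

Set up det(lambda·I - L) = 0.
Expanding the 3×3 determinant: p(lambda) = lambda^3 - 12·lambda^2 - 13·lambda + 360.
Rational-root test: lambda = 8 gives p(8) = 0.
Dividing by (lambda - 8) leaves lambda^2 - 4·lambda - 45.
The quadratic factors as (lambda + 5)·(lambda - 9).
Eigenvalues: -5, 8, 9.

-5, 8, 9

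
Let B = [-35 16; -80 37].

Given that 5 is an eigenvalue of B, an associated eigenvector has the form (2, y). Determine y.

We need (B - 5I)v = 0.
B - 5I = [[-40, 16], [-80, 32]].
Row 1: (-40)·2 + (16)·y = 0
Row 2: (-80)·2 + (32)·y = 0
Solving gives y = 5.
Check: B·(2, 5) = (10, 25) = 5·(2, 5).

5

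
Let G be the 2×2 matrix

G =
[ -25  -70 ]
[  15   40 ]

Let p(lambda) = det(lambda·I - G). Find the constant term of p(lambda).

50

p(lambda) = lambda^2 - 15·lambda + 50.
The constant term is 50.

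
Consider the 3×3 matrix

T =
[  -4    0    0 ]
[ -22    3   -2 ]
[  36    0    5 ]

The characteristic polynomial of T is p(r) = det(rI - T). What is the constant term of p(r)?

60

p(r) = r^3 - 4r^2 - 17r + 60.
The constant term is 60.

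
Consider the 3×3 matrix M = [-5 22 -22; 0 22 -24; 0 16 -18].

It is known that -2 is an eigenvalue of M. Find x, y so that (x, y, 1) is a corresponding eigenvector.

0, 1

We need (M + 2I)v = 0.
M + 2I = [[-3, 22, -22], [0, 24, -24], [0, 16, -16]].
Row 1: (-3)·x + (22)·y + (-22)·1 = 0
Row 2: (0)·x + (24)·y + (-24)·1 = 0
Row 3: (0)·x + (16)·y + (-16)·1 = 0
Solving gives x = 0, y = 1.
Check: M·(0, 1, 1) = (0, -2, -2) = -2·(0, 1, 1).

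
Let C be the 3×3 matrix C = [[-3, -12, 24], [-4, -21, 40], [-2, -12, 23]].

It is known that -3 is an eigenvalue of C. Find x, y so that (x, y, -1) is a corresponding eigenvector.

-1, -2

We need (C + 3I)v = 0.
C + 3I = [[0, -12, 24], [-4, -18, 40], [-2, -12, 26]].
Row 1: (0)·x + (-12)·y + (24)·-1 = 0
Row 2: (-4)·x + (-18)·y + (40)·-1 = 0
Row 3: (-2)·x + (-12)·y + (26)·-1 = 0
Solving gives x = -1, y = -2.
Check: C·(-1, -2, -1) = (3, 6, 3) = -3·(-1, -2, -1).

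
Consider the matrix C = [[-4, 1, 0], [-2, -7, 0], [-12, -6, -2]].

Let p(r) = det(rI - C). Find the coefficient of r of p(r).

52

p(r) = r^3 + 13r^2 + 52r + 60.
The coefficient of r is 52.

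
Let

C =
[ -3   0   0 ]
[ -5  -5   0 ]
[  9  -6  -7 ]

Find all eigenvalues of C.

C is lower triangular, so its eigenvalues are the diagonal entries.
Diagonal: -3, -5, -7.

-7, -5, -3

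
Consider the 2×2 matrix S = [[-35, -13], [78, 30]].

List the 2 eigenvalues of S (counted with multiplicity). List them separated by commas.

-9, 4

det(S - λI) = (-35 - λ)(30 - λ) - (-13)·(78) = λ^2 + 5λ - 36.
This factors as (λ + 9)·(λ - 4) = 0.
Eigenvalues: -9, 4.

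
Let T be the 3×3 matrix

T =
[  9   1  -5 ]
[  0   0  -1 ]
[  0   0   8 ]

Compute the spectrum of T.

T is upper triangular, so its eigenvalues are the diagonal entries.
Diagonal: 9, 0, 8.

0, 8, 9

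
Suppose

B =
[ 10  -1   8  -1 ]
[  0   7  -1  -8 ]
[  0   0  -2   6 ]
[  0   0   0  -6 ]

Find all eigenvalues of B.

-6, -2, 7, 10

B is upper triangular, so its eigenvalues are the diagonal entries.
Diagonal: 10, 7, -2, -6.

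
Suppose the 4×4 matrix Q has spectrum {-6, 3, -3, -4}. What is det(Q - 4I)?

560

If Q has eigenvalues -6, 3, -3, -4, then Q - 4I has eigenvalues -10, -1, -7, -8.
det(Q - 4I) = (-10) · (-1) · (-7) · (-8) = 560.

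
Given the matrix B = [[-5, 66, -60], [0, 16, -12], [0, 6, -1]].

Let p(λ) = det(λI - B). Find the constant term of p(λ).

280

p(λ) = λ^3 - 10λ^2 - 19λ + 280.
The constant term is 280.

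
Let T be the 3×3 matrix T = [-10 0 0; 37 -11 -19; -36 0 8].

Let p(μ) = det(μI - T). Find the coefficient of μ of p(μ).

p(μ) = μ^3 + 13μ^2 - 58μ - 880.
The coefficient of μ is -58.

-58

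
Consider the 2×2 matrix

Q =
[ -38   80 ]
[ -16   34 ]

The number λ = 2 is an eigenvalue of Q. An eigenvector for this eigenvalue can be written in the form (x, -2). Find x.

-4

We need (Q - 2I)v = 0.
Q - 2I = [[-40, 80], [-16, 32]].
Row 1: (-40)·x + (80)·-2 = 0
Row 2: (-16)·x + (32)·-2 = 0
Solving gives x = -4.
Check: Q·(-4, -2) = (-8, -4) = 2·(-4, -2).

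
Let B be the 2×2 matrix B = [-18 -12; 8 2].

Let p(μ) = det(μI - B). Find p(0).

60

p(0) = det(0·I − B) = det(−B) = (−1)^2·det(B).
det(B) = 60, so p(0) = 60.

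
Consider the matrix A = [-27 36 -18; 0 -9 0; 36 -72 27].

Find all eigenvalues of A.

-9, -9, 9

Set up det(lambda·I - A) = 0.
Expanding the 3×3 determinant: p(lambda) = lambda^3 + 9·lambda^2 - 81·lambda - 729.
Rational-root test: lambda = 9 gives p(9) = 0.
Dividing by (lambda - 9) leaves lambda^2 + 18·lambda + 81.
The quadratic factor is (lambda + 9)^2.
Eigenvalues: -9, -9, 9.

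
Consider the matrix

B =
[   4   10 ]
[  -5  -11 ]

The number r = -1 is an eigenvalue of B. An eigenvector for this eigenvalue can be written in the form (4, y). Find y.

-2

We need (B + 1I)v = 0.
B + 1I = [[5, 10], [-5, -10]].
Row 1: (5)·4 + (10)·y = 0
Row 2: (-5)·4 + (-10)·y = 0
Solving gives y = -2.
Check: B·(4, -2) = (-4, 2) = -1·(4, -2).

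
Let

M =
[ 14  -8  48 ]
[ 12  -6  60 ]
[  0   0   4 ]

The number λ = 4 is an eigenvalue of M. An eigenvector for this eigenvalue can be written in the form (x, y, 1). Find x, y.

0, 6

We need (M - 4I)v = 0.
M - 4I = [[10, -8, 48], [12, -10, 60], [0, 0, 0]].
Row 1: (10)·x + (-8)·y + (48)·1 = 0
Row 2: (12)·x + (-10)·y + (60)·1 = 0
Row 3: (0)·x + (0)·y + (0)·1 = 0
Solving gives x = 0, y = 6.
Check: M·(0, 6, 1) = (0, 24, 4) = 4·(0, 6, 1).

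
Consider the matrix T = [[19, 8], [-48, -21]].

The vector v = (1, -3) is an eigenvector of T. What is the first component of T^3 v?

-125

First find the eigenvalue: Tv = (-5, 15) = -5·(1, -3), so λ = -5.
Then T^3 v = λ^3·v = (-5)^3·(1, -3) = -125·(1, -3) = (-125, 375).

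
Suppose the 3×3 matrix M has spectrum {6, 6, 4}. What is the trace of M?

trace(M) is the sum of the eigenvalues: (6) + (6) + (4) = 16.

16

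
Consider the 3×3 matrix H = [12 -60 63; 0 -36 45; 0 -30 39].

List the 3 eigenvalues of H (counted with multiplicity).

Set up det(tI - H) = 0.
Cofactor expansion gives p(t) = t^3 - 15t^2 - 18t + 648.
Try t = -6: p(-6) = 0, so -6 is a root.
Dividing by (t + 6) leaves t^2 - 21t + 108.
The quadratic factors as (t - 9)·(t - 12).
Eigenvalues: -6, 9, 12.

-6, 9, 12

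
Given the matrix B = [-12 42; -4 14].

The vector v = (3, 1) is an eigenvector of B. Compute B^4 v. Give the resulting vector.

First find the eigenvalue: Bv = (6, 2) = 2·(3, 1), so λ = 2.
Then B^4 v = λ^4·v = 2^4·(3, 1) = 16·(3, 1) = (48, 16).

(48, 16)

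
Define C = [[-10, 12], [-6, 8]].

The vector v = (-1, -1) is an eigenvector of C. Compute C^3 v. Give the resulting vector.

(-8, -8)

First find the eigenvalue: Cv = (-2, -2) = 2·(-1, -1), so λ = 2.
Then C^3 v = λ^3·v = 2^3·(-1, -1) = 8·(-1, -1) = (-8, -8).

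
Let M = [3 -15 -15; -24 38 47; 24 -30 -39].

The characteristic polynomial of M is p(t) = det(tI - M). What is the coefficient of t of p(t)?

p(t) = t^3 - 2t^2 - 75t + 216.
The coefficient of t is -75.

-75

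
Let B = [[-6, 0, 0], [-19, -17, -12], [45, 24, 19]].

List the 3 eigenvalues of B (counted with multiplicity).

-6, -5, 7

Set up det(lambda·I - B) = 0.
Expanding along the first row, p(lambda) = lambda^3 + 4·lambda^2 - 47·lambda - 210.
Try lambda = -5: p(-5) = 0, so -5 is a root.
Dividing by (lambda + 5) leaves lambda^2 - lambda - 42.
The quadratic factors as (lambda + 6)·(lambda - 7).
Eigenvalues: -6, -5, 7.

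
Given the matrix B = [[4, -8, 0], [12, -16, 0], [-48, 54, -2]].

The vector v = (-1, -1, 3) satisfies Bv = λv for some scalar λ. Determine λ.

-4

Compute Bv: B·(-1, -1, 3) = (4, 4, -12).
Since Bv = λv, compare component 1: 4 = λ·-1, so λ = -4.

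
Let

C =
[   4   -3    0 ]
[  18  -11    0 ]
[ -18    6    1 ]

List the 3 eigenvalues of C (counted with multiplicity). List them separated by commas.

The characteristic polynomial is p(s) = det(sI - C).
Cofactor expansion gives p(s) = s^3 + 6s^2 + 3s - 10.
Rational-root test: s = -2 gives p(-2) = 0.
Dividing by (s + 2) leaves s^2 + 4s - 5.
The quadratic factors as (s + 5)·(s - 1).
Eigenvalues: -5, -2, 1.

-5, -2, 1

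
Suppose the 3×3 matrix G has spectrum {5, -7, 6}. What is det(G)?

det(G) is the product of the eigenvalues: (5) · (-7) · (6) = -210.

-210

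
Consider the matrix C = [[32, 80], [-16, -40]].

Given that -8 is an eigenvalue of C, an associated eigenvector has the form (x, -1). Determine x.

2

We need (C + 8I)v = 0.
C + 8I = [[40, 80], [-16, -32]].
Row 1: (40)·x + (80)·-1 = 0
Row 2: (-16)·x + (-32)·-1 = 0
Solving gives x = 2.
Check: C·(2, -1) = (-16, 8) = -8·(2, -1).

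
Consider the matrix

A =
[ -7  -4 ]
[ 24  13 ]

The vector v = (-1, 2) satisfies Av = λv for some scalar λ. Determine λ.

1

Compute Av: A·(-1, 2) = (-1, 2).
Since Av = λv, compare component 1: -1 = λ·-1, so λ = 1.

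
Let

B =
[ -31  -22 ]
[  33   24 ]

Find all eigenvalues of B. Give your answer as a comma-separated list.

-9, 2

det(B - λI) = (-31 - λ)(24 - λ) - (-22)·(33) = λ^2 + 7λ - 18.
This factors as (λ + 9)·(λ - 2) = 0.
Eigenvalues: -9, 2.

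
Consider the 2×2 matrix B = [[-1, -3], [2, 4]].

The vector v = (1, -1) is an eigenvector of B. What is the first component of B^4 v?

16

First find the eigenvalue: Bv = (2, -2) = 2·(1, -1), so λ = 2.
Then B^4 v = λ^4·v = 2^4·(1, -1) = 16·(1, -1) = (16, -16).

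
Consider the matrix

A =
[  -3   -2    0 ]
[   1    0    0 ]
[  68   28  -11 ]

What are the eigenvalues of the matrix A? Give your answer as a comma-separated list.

Compute the characteristic polynomial p(t) = det(tI - A).
Cofactor expansion gives p(t) = t^3 + 14t^2 + 35t + 22.
Since p(-1) = 0, t = -1 is a root.
Dividing by (t + 1) leaves t^2 + 13t + 22.
The quadratic factors as (t + 11)·(t + 2).
Eigenvalues: -11, -2, -1.

-11, -2, -1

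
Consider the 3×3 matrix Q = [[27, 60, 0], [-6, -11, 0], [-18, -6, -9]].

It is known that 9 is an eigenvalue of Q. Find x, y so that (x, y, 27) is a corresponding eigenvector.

We need (Q - 9I)v = 0.
Q - 9I = [[18, 60, 0], [-6, -20, 0], [-18, -6, -18]].
Row 1: (18)·x + (60)·y + (0)·27 = 0
Row 2: (-6)·x + (-20)·y + (0)·27 = 0
Row 3: (-18)·x + (-6)·y + (-18)·27 = 0
Solving gives x = -30, y = 9.
Check: Q·(-30, 9, 27) = (-270, 81, 243) = 9·(-30, 9, 27).

-30, 9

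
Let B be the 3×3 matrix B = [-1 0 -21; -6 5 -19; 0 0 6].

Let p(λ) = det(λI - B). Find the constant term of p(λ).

p(λ) = λ^3 - 10λ^2 + 19λ + 30.
The constant term is 30.

30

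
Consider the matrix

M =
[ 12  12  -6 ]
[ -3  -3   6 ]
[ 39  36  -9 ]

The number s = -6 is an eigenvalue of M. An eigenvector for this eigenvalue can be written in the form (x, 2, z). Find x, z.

-2, -2

We need (M + 6I)v = 0.
M + 6I = [[18, 12, -6], [-3, 3, 6], [39, 36, -3]].
Row 1: (18)·x + (12)·2 + (-6)·z = 0
Row 2: (-3)·x + (3)·2 + (6)·z = 0
Row 3: (39)·x + (36)·2 + (-3)·z = 0
Solving gives x = -2, z = -2.
Check: M·(-2, 2, -2) = (12, -12, 12) = -6·(-2, 2, -2).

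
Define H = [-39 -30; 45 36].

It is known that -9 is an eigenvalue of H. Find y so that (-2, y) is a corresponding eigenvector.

2

We need (H + 9I)v = 0.
H + 9I = [[-30, -30], [45, 45]].
Row 1: (-30)·-2 + (-30)·y = 0
Row 2: (45)·-2 + (45)·y = 0
Solving gives y = 2.
Check: H·(-2, 2) = (18, -18) = -9·(-2, 2).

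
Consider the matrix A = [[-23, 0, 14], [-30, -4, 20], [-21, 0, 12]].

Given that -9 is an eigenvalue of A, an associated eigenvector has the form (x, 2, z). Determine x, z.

We need (A + 9I)v = 0.
A + 9I = [[-14, 0, 14], [-30, 5, 20], [-21, 0, 21]].
Row 1: (-14)·x + (0)·2 + (14)·z = 0
Row 2: (-30)·x + (5)·2 + (20)·z = 0
Row 3: (-21)·x + (0)·2 + (21)·z = 0
Solving gives x = 1, z = 1.
Check: A·(1, 2, 1) = (-9, -18, -9) = -9·(1, 2, 1).

1, 1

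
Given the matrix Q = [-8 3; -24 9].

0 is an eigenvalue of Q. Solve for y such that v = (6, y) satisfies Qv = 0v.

16

We need (Q)v = 0.
Q = [[-8, 3], [-24, 9]].
Row 1: (-8)·6 + (3)·y = 0
Row 2: (-24)·6 + (9)·y = 0
Solving gives y = 16.
Check: Q·(6, 16) = (0, 0) = 0·(6, 16).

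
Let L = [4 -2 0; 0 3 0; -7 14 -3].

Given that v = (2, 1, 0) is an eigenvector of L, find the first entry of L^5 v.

486

First find the eigenvalue: Lv = (6, 3, 0) = 3·(2, 1, 0), so λ = 3.
Then L^5 v = λ^5·v = 3^5·(2, 1, 0) = 243·(2, 1, 0) = (486, 243, 0).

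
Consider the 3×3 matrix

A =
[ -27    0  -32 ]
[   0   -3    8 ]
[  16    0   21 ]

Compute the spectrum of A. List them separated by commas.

-11, -3, 5

Set up det(rI - A) = 0.
Expanding along the first row, p(r) = r^3 + 9r^2 - 37r - 165.
Since p(-3) = 0, r = -3 is a root.
Factor out (r + 3): p(r) = (r + 3)·(r^2 + 6r - 55).
The quadratic factors as (r + 11)·(r - 5).
Eigenvalues: -11, -3, 5.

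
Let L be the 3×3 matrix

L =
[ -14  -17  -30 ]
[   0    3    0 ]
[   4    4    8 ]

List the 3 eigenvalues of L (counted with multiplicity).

-4, -2, 3

Compute the characteristic polynomial p(λ) = det(λI - L).
Expanding the 3×3 determinant: p(λ) = λ^3 + 3λ^2 - 10λ - 24.
Since p(-2) = 0, λ = -2 is a root.
Factor out (λ + 2): p(λ) = (λ + 2)·(λ^2 + λ - 12).
The quadratic factors as (λ + 4)·(λ - 3).
Eigenvalues: -4, -2, 3.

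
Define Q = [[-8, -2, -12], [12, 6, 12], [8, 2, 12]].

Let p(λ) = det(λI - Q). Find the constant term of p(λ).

0

p(λ) = λ^3 - 10λ^2 + 24λ.
The constant term is 0.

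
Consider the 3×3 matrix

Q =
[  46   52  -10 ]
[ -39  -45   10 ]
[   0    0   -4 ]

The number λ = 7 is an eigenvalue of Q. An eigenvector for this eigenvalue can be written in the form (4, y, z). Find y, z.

We need (Q - 7I)v = 0.
Q - 7I = [[39, 52, -10], [-39, -52, 10], [0, 0, -11]].
Row 1: (39)·4 + (52)·y + (-10)·z = 0
Row 2: (-39)·4 + (-52)·y + (10)·z = 0
Row 3: (0)·4 + (0)·y + (-11)·z = 0
Solving gives y = -3, z = 0.
Check: Q·(4, -3, 0) = (28, -21, 0) = 7·(4, -3, 0).

-3, 0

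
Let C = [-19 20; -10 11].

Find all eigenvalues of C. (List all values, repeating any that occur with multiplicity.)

det(C - sI) = (-19 - s)(11 - s) - (20)·(-10) = s^2 + 8s - 9.
This factors as (s + 9)·(s - 1) = 0.
Eigenvalues: -9, 1.

-9, 1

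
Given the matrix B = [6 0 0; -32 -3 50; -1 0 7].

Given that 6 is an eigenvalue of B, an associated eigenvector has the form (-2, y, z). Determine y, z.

-4, -2

We need (B - 6I)v = 0.
B - 6I = [[0, 0, 0], [-32, -9, 50], [-1, 0, 1]].
Row 1: (0)·-2 + (0)·y + (0)·z = 0
Row 2: (-32)·-2 + (-9)·y + (50)·z = 0
Row 3: (-1)·-2 + (0)·y + (1)·z = 0
Solving gives y = -4, z = -2.
Check: B·(-2, -4, -2) = (-12, -24, -12) = 6·(-2, -4, -2).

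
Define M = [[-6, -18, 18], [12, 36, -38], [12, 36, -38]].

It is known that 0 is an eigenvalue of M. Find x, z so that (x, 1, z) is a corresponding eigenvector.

We need (M)v = 0.
M = [[-6, -18, 18], [12, 36, -38], [12, 36, -38]].
Row 1: (-6)·x + (-18)·1 + (18)·z = 0
Row 2: (12)·x + (36)·1 + (-38)·z = 0
Row 3: (12)·x + (36)·1 + (-38)·z = 0
Solving gives x = -3, z = 0.
Check: M·(-3, 1, 0) = (0, 0, 0) = 0·(-3, 1, 0).

-3, 0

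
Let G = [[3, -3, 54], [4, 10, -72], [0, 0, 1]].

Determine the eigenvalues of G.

1, 6, 7

Compute the characteristic polynomial p(r) = det(rI - G).
Expanding the 3×3 determinant: p(r) = r^3 - 14r^2 + 55r - 42.
Rational-root test: r = 1 gives p(1) = 0.
Dividing by (r - 1) leaves r^2 - 13r + 42.
The quadratic factors as (r - 6)·(r - 7).
Eigenvalues: 1, 6, 7.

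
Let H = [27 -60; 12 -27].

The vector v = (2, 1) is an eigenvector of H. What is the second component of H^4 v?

81

First find the eigenvalue: Hv = (-6, -3) = -3·(2, 1), so λ = -3.
Then H^4 v = λ^4·v = (-3)^4·(2, 1) = 81·(2, 1) = (162, 81).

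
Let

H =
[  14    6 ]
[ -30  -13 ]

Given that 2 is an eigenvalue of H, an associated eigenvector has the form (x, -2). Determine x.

We need (H - 2I)v = 0.
H - 2I = [[12, 6], [-30, -15]].
Row 1: (12)·x + (6)·-2 = 0
Row 2: (-30)·x + (-15)·-2 = 0
Solving gives x = 1.
Check: H·(1, -2) = (2, -4) = 2·(1, -2).

1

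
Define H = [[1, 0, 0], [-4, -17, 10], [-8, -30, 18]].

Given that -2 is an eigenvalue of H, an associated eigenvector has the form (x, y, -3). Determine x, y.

0, -2

We need (H + 2I)v = 0.
H + 2I = [[3, 0, 0], [-4, -15, 10], [-8, -30, 20]].
Row 1: (3)·x + (0)·y + (0)·-3 = 0
Row 2: (-4)·x + (-15)·y + (10)·-3 = 0
Row 3: (-8)·x + (-30)·y + (20)·-3 = 0
Solving gives x = 0, y = -2.
Check: H·(0, -2, -3) = (0, 4, 6) = -2·(0, -2, -3).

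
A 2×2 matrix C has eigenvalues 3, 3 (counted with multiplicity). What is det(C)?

det(C) is the product of the eigenvalues: (3) · (3) = 9.

9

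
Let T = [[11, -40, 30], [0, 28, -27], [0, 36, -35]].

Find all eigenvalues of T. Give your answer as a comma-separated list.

-8, 1, 11

Compute the characteristic polynomial p(lambda) = det(lambda·I - T).
Expanding the 3×3 determinant: p(lambda) = lambda^3 - 4·lambda^2 - 85·lambda + 88.
Rational-root test: lambda = 1 gives p(1) = 0.
Factor out (lambda - 1): p(lambda) = (lambda - 1)·(lambda^2 - 3·lambda - 88).
The quadratic factors as (lambda + 8)·(lambda - 11).
Eigenvalues: -8, 1, 11.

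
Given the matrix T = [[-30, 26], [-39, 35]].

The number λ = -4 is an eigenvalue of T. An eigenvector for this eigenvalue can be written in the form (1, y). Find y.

1

We need (T + 4I)v = 0.
T + 4I = [[-26, 26], [-39, 39]].
Row 1: (-26)·1 + (26)·y = 0
Row 2: (-39)·1 + (39)·y = 0
Solving gives y = 1.
Check: T·(1, 1) = (-4, -4) = -4·(1, 1).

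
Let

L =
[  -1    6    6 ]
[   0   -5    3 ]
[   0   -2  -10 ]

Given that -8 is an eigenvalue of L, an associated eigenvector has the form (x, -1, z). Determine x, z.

0, 1

We need (L + 8I)v = 0.
L + 8I = [[7, 6, 6], [0, 3, 3], [0, -2, -2]].
Row 1: (7)·x + (6)·-1 + (6)·z = 0
Row 2: (0)·x + (3)·-1 + (3)·z = 0
Row 3: (0)·x + (-2)·-1 + (-2)·z = 0
Solving gives x = 0, z = 1.
Check: L·(0, -1, 1) = (0, 8, -8) = -8·(0, -1, 1).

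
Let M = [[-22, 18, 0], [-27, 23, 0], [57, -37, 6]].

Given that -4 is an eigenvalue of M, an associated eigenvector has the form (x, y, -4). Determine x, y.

2, 2

We need (M + 4I)v = 0.
M + 4I = [[-18, 18, 0], [-27, 27, 0], [57, -37, 10]].
Row 1: (-18)·x + (18)·y + (0)·-4 = 0
Row 2: (-27)·x + (27)·y + (0)·-4 = 0
Row 3: (57)·x + (-37)·y + (10)·-4 = 0
Solving gives x = 2, y = 2.
Check: M·(2, 2, -4) = (-8, -8, 16) = -4·(2, 2, -4).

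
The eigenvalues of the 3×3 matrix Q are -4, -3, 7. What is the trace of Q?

0

trace(Q) is the sum of the eigenvalues: (-4) + (-3) + (7) = 0.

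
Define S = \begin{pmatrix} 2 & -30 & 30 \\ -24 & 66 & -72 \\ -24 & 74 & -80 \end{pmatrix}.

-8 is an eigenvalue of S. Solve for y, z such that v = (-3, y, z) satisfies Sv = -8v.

0, 1

We need (S + 8I)v = 0.
S + 8I = [[10, -30, 30], [-24, 74, -72], [-24, 74, -72]].
Row 1: (10)·-3 + (-30)·y + (30)·z = 0
Row 2: (-24)·-3 + (74)·y + (-72)·z = 0
Row 3: (-24)·-3 + (74)·y + (-72)·z = 0
Solving gives y = 0, z = 1.
Check: S·(-3, 0, 1) = (24, 0, -8) = -8·(-3, 0, 1).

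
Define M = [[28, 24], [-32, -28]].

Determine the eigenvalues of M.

det(M - μI) = (28 - μ)(-28 - μ) - (24)·(-32) = μ^2 - 16.
This factors as (μ + 4)·(μ - 4) = 0.
Eigenvalues: -4, 4.

-4, 4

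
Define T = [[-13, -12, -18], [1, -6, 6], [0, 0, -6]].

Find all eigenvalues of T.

-10, -9, -6

Set up det(rI - T) = 0.
Expanding along the first row, p(r) = r^3 + 25r^2 + 204r + 540.
Try r = -6: p(-6) = 0, so -6 is a root.
Dividing by (r + 6) leaves r^2 + 19r + 90.
The quadratic factors as (r + 10)·(r + 9).
Eigenvalues: -10, -9, -6.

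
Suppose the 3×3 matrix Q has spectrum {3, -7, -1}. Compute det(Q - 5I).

If Q has eigenvalues 3, -7, -1, then Q - 5I has eigenvalues -2, -12, -6.
det(Q - 5I) = (-2) · (-12) · (-6) = -144.

-144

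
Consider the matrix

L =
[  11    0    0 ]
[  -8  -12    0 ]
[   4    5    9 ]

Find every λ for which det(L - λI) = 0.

-12, 9, 11

L is lower triangular, so its eigenvalues are the diagonal entries.
Diagonal: 11, -12, 9.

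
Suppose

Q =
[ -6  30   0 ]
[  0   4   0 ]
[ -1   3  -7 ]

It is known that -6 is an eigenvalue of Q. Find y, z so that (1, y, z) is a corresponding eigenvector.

0, -1

We need (Q + 6I)v = 0.
Q + 6I = [[0, 30, 0], [0, 10, 0], [-1, 3, -1]].
Row 1: (0)·1 + (30)·y + (0)·z = 0
Row 2: (0)·1 + (10)·y + (0)·z = 0
Row 3: (-1)·1 + (3)·y + (-1)·z = 0
Solving gives y = 0, z = -1.
Check: Q·(1, 0, -1) = (-6, 0, 6) = -6·(1, 0, -1).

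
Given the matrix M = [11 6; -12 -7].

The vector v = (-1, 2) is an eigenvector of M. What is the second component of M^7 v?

First find the eigenvalue: Mv = (1, -2) = -1·(-1, 2), so λ = -1.
Then M^7 v = λ^7·v = (-1)^7·(-1, 2) = -1·(-1, 2) = (1, -2).

-2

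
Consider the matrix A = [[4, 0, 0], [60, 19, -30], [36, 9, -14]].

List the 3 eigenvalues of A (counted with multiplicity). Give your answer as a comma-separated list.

1, 4, 4

Compute the characteristic polynomial p(μ) = det(μI - A).
Cofactor expansion gives p(μ) = μ^3 - 9μ^2 + 24μ - 16.
Rational-root test: μ = 1 gives p(1) = 0.
Factor out (μ - 1): p(μ) = (μ - 1)·(μ^2 - 8μ + 16).
The quadratic factor is (μ - 4)^2.
Eigenvalues: 1, 4, 4.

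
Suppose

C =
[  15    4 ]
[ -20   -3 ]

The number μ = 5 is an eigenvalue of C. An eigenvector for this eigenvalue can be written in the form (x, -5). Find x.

We need (C - 5I)v = 0.
C - 5I = [[10, 4], [-20, -8]].
Row 1: (10)·x + (4)·-5 = 0
Row 2: (-20)·x + (-8)·-5 = 0
Solving gives x = 2.
Check: C·(2, -5) = (10, -25) = 5·(2, -5).

2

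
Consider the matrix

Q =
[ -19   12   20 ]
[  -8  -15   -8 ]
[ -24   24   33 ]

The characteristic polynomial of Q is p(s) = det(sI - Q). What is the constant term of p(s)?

p(s) = s^3 + s^2 - 69s - 189.
The constant term is -189.

-189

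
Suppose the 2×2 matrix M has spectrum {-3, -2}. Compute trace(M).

-5

trace(M) is the sum of the eigenvalues: (-3) + (-2) = -5.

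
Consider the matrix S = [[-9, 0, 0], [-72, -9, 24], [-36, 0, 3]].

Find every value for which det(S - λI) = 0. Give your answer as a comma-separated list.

-9, -9, 3

Compute the characteristic polynomial p(μ) = det(μI - S).
Cofactor expansion gives p(μ) = μ^3 + 15μ^2 + 27μ - 243.
Try μ = 3: p(3) = 0, so 3 is a root.
Factor out (μ - 3): p(μ) = (μ - 3)·(μ^2 + 18μ + 81).
The quadratic factor is (μ + 9)^2.
Eigenvalues: -9, -9, 3.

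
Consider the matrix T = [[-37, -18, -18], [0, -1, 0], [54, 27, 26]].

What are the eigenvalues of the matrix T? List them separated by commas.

-10, -1, -1

The characteristic polynomial is p(λ) = det(λI - T).
Expanding along the first row, p(λ) = λ^3 + 12λ^2 + 21λ + 10.
Rational-root test: λ = -1 gives p(-1) = 0.
Factor out (λ + 1): p(λ) = (λ + 1)·(λ^2 + 11λ + 10).
The quadratic factors as (λ + 10)·(λ + 1).
Eigenvalues: -10, -1, -1.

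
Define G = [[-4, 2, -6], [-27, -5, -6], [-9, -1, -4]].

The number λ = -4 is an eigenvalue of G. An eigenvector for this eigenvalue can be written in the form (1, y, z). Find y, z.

-9, -3

We need (G + 4I)v = 0.
G + 4I = [[0, 2, -6], [-27, -1, -6], [-9, -1, 0]].
Row 1: (0)·1 + (2)·y + (-6)·z = 0
Row 2: (-27)·1 + (-1)·y + (-6)·z = 0
Row 3: (-9)·1 + (-1)·y + (0)·z = 0
Solving gives y = -9, z = -3.
Check: G·(1, -9, -3) = (-4, 36, 12) = -4·(1, -9, -3).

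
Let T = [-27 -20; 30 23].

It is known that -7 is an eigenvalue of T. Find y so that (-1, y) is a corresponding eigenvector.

We need (T + 7I)v = 0.
T + 7I = [[-20, -20], [30, 30]].
Row 1: (-20)·-1 + (-20)·y = 0
Row 2: (30)·-1 + (30)·y = 0
Solving gives y = 1.
Check: T·(-1, 1) = (7, -7) = -7·(-1, 1).

1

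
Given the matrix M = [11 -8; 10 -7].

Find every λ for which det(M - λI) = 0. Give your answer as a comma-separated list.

det(M - λI) = (11 - λ)(-7 - λ) - (-8)·(10) = λ^2 - 4λ + 3.
This factors as (λ - 1)·(λ - 3) = 0.
Eigenvalues: 1, 3.

1, 3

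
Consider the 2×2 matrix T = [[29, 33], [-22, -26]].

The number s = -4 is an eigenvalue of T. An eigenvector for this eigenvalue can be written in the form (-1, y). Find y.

We need (T + 4I)v = 0.
T + 4I = [[33, 33], [-22, -22]].
Row 1: (33)·-1 + (33)·y = 0
Row 2: (-22)·-1 + (-22)·y = 0
Solving gives y = 1.
Check: T·(-1, 1) = (4, -4) = -4·(-1, 1).

1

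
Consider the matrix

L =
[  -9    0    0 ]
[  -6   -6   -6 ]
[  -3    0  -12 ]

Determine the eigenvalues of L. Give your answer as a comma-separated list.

The characteristic polynomial is p(t) = det(tI - L).
Expanding the 3×3 determinant: p(t) = t^3 + 27t^2 + 234t + 648.
Since p(-12) = 0, t = -12 is a root.
Factor out (t + 12): p(t) = (t + 12)·(t^2 + 15t + 54).
The quadratic factors as (t + 9)·(t + 6).
Eigenvalues: -12, -9, -6.

-12, -9, -6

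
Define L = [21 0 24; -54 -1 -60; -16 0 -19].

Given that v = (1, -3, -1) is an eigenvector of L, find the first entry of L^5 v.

First find the eigenvalue: Lv = (-3, 9, 3) = -3·(1, -3, -1), so λ = -3.
Then L^5 v = λ^5·v = (-3)^5·(1, -3, -1) = -243·(1, -3, -1) = (-243, 729, 243).

-243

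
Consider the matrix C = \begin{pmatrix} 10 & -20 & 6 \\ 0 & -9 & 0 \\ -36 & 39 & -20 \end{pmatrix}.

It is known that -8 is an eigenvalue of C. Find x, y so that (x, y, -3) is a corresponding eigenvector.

We need (C + 8I)v = 0.
C + 8I = [[18, -20, 6], [0, -1, 0], [-36, 39, -12]].
Row 1: (18)·x + (-20)·y + (6)·-3 = 0
Row 2: (0)·x + (-1)·y + (0)·-3 = 0
Row 3: (-36)·x + (39)·y + (-12)·-3 = 0
Solving gives x = 1, y = 0.
Check: C·(1, 0, -3) = (-8, 0, 24) = -8·(1, 0, -3).

1, 0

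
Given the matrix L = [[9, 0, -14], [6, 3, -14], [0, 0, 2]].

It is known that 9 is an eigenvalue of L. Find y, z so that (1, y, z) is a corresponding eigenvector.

1, 0

We need (L - 9I)v = 0.
L - 9I = [[0, 0, -14], [6, -6, -14], [0, 0, -7]].
Row 1: (0)·1 + (0)·y + (-14)·z = 0
Row 2: (6)·1 + (-6)·y + (-14)·z = 0
Row 3: (0)·1 + (0)·y + (-7)·z = 0
Solving gives y = 1, z = 0.
Check: L·(1, 1, 0) = (9, 9, 0) = 9·(1, 1, 0).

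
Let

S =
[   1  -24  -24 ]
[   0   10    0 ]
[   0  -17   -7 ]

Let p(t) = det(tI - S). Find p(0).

p(0) = det(0·I − S) = det(−S) = (−1)^3·det(S).
det(S) = -70, so p(0) = 70.

70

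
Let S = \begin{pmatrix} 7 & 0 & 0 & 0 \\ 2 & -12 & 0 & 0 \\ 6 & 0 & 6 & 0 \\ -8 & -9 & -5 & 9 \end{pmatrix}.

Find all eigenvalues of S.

-12, 6, 7, 9

S is lower triangular, so its eigenvalues are the diagonal entries.
Diagonal: 7, -12, 6, 9.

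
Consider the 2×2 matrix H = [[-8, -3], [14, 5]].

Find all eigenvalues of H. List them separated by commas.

det(H - λI) = (-8 - λ)(5 - λ) - (-3)·(14) = λ^2 + 3λ + 2.
This factors as (λ + 2)·(λ + 1) = 0.
Eigenvalues: -2, -1.

-2, -1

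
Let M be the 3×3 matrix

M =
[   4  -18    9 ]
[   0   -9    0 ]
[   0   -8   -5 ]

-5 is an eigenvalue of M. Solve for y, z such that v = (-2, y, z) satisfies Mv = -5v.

0, 2

We need (M + 5I)v = 0.
M + 5I = [[9, -18, 9], [0, -4, 0], [0, -8, 0]].
Row 1: (9)·-2 + (-18)·y + (9)·z = 0
Row 2: (0)·-2 + (-4)·y + (0)·z = 0
Row 3: (0)·-2 + (-8)·y + (0)·z = 0
Solving gives y = 0, z = 2.
Check: M·(-2, 0, 2) = (10, 0, -10) = -5·(-2, 0, 2).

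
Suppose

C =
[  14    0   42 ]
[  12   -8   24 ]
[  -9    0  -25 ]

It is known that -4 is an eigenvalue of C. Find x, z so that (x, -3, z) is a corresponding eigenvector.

-7, 3

We need (C + 4I)v = 0.
C + 4I = [[18, 0, 42], [12, -4, 24], [-9, 0, -21]].
Row 1: (18)·x + (0)·-3 + (42)·z = 0
Row 2: (12)·x + (-4)·-3 + (24)·z = 0
Row 3: (-9)·x + (0)·-3 + (-21)·z = 0
Solving gives x = -7, z = 3.
Check: C·(-7, -3, 3) = (28, 12, -12) = -4·(-7, -3, 3).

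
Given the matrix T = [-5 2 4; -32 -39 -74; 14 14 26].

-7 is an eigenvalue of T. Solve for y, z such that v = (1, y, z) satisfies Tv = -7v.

-1, 0

We need (T + 7I)v = 0.
T + 7I = [[2, 2, 4], [-32, -32, -74], [14, 14, 33]].
Row 1: (2)·1 + (2)·y + (4)·z = 0
Row 2: (-32)·1 + (-32)·y + (-74)·z = 0
Row 3: (14)·1 + (14)·y + (33)·z = 0
Solving gives y = -1, z = 0.
Check: T·(1, -1, 0) = (-7, 7, 0) = -7·(1, -1, 0).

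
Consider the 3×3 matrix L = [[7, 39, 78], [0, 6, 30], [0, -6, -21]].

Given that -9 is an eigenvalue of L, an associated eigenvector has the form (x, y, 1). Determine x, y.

We need (L + 9I)v = 0.
L + 9I = [[16, 39, 78], [0, 15, 30], [0, -6, -12]].
Row 1: (16)·x + (39)·y + (78)·1 = 0
Row 2: (0)·x + (15)·y + (30)·1 = 0
Row 3: (0)·x + (-6)·y + (-12)·1 = 0
Solving gives x = 0, y = -2.
Check: L·(0, -2, 1) = (0, 18, -9) = -9·(0, -2, 1).

0, -2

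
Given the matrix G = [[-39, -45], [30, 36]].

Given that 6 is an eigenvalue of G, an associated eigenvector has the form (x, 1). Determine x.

We need (G - 6I)v = 0.
G - 6I = [[-45, -45], [30, 30]].
Row 1: (-45)·x + (-45)·1 = 0
Row 2: (30)·x + (30)·1 = 0
Solving gives x = -1.
Check: G·(-1, 1) = (-6, 6) = 6·(-1, 1).

-1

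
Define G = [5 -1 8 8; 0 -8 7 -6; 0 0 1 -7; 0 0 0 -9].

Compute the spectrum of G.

G is upper triangular, so its eigenvalues are the diagonal entries.
Diagonal: 5, -8, 1, -9.

-9, -8, 1, 5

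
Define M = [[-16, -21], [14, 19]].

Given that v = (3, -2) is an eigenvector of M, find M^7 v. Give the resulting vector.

(-384, 256)

First find the eigenvalue: Mv = (-6, 4) = -2·(3, -2), so λ = -2.
Then M^7 v = λ^7·v = (-2)^7·(3, -2) = -128·(3, -2) = (-384, 256).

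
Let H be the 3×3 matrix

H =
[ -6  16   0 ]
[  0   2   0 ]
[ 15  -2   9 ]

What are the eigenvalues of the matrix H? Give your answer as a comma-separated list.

-6, 2, 9

Set up det(λI - H) = 0.
Expanding the 3×3 determinant: p(λ) = λ^3 - 5λ^2 - 48λ + 108.
Since p(9) = 0, λ = 9 is a root.
Dividing by (λ - 9) leaves λ^2 + 4λ - 12.
The quadratic factors as (λ + 6)·(λ - 2).
Eigenvalues: -6, 2, 9.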